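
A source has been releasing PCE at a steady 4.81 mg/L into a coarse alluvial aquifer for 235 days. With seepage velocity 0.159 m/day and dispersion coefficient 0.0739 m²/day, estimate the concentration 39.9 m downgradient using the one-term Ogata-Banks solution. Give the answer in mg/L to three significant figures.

1.60 mg/L

For a continuous step input, C/C₀ ≈ ½·erfc((x−vt)/(2√(Dt))).
vt = 0.159 × 235 = 37.365 m and 2√(Dt) = 2√(0.0739 × 235) = 8.335 m.
Argument (x−vt)/(2√(Dt)) = (39.9 − 37.365)/8.335 = 0.3041; ½·erfc(0.3041) = 0.3336.
C = 4.81 × 0.3336 = 1.60 mg/L.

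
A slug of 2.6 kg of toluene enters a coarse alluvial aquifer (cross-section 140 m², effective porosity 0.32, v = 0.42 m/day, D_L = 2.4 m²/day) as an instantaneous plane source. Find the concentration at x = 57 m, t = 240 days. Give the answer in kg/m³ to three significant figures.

For an instantaneous plane source, C(x,t) = M/(n_e·A·√(4πDt)) · exp(−(x−vt)²/(4Dt)), with n_e·A the pore (flow) area.
Plume center vt = 0.42 × 240 = 100.8 m, so the well at 57 m is 43.8 m upgradient of the peak.
√(4πDt) = 85.08 m, giving peak height M/(n_e·A·√(4πDt)) = 2.6/(0.32 × 140 × 85.08) = 0.0006821 kg/m³.
(x−vt)²/(4Dt) = (-43.8)²/(4 × 2.4 × 240) = 0.8327; exp(−0.8327) = 0.4349.
C = 0.0006821 × 0.4349 = 0.000297 kg/m³.

0.000297 kg/m³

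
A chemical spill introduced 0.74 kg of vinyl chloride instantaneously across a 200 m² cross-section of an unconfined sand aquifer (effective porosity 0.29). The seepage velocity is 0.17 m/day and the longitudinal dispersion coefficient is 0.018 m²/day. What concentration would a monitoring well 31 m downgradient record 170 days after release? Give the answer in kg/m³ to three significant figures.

For an instantaneous plane source, C(x,t) = M/(n_e·A·√(4πDt)) · exp(−(x−vt)²/(4Dt)), with n_e·A the pore (flow) area.
Plume center vt = 0.17 × 170 = 28.9 m, so the well at 31 m is 2.1 m downgradient of the peak.
√(4πDt) = 6.201 m, giving peak height M/(n_e·A·√(4πDt)) = 0.74/(0.29 × 200 × 6.201) = 0.002058 kg/m³.
(x−vt)²/(4Dt) = (2.1)²/(4 × 0.018 × 170) = 0.3603; exp(−0.3603) = 0.6975.
C = 0.002058 × 0.6975 = 0.00144 kg/m³.

0.00144 kg/m³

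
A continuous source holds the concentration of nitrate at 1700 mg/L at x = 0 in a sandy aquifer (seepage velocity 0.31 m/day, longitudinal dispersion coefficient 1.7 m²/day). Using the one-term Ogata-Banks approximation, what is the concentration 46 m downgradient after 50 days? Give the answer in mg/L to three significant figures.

16.4 mg/L

For a continuous step input, C/C₀ ≈ ½·erfc((x−vt)/(2√(Dt))).
vt = 0.31 × 50 = 15.5 m and 2√(Dt) = 2√(1.7 × 50) = 18.44 m.
Argument (x−vt)/(2√(Dt)) = (46 − 15.5)/18.44 = 1.654; ½·erfc(1.654) = 0.009665.
C = 1700 × 0.009665 = 16.4 mg/L.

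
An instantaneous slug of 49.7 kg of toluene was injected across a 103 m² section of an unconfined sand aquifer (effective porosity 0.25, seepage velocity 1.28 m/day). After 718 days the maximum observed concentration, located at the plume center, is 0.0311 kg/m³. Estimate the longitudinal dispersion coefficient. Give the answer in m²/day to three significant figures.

0.427 m²/day

At the plume center C_max = M/(n_e·A·√(4πDt)), so D = M²/(4πt·(n_e·A·C_max)²).
n_e·A·C_max = 0.25 × 103 × 0.0311 = 0.8008 kg/m.
D = 49.7²/(4π × 718 × 0.8008²) = 0.427 m²/day.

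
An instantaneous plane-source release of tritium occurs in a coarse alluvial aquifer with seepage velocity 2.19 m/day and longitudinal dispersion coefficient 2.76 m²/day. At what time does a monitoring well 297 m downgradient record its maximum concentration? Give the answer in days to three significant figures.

For the 1D instantaneous-source solution, setting ∂C/∂t = 0 at fixed x gives v²t² + 2Dt − x² = 0, so t = (√(D² + v²x²) − D)/v².
√(D² + v²x²) = √(2.76² + 2.19² × 297²) = 650.4; v² = 4.7961.
t = (650.4 − 2.76)/4.7961 = 135 days (vs. the pure-advection estimate x/v = 136 d).

135 days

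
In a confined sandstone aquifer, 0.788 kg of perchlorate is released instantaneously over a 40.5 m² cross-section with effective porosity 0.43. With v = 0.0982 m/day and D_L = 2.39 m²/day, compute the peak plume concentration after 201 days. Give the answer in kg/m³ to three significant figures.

The peak of an instantaneous 1D plume sits at x = vt; there the Gaussian factor is 1 and C_max = M/(n_e·A·√(4πDt)), where n_e·A is the pore area the mass is dissolved in.
√(4πDt) = √(4π × 2.39 × 201) = 77.70 m, so C_max = 0.788/(0.43 × 40.5 × 77.70) = 0.000582 kg/m³.

0.000582 kg/m³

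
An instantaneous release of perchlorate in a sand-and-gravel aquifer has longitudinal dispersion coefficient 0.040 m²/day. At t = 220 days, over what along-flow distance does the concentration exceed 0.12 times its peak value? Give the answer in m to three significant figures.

The plume is Gaussian with σ = √(2Dt) = √(2 × 0.040 × 220) = 4.195 m.
C/C_peak = exp(−Δx²/(2σ²)) = 0.12 ⇒ Δx = σ·√(−2 ln 0.12) = 4.195 × 2.059 = 8.638 m.
Width = 2Δx = 17.3 m.

17.3 m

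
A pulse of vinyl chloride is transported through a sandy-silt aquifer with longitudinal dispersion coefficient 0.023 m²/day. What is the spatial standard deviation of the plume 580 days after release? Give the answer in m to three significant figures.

5.17 m

Dispersive spreading gives a Gaussian with σ² = 2Dt; advection only shifts the center.
σ = √(2 × 0.023 × 580) = 5.17 m.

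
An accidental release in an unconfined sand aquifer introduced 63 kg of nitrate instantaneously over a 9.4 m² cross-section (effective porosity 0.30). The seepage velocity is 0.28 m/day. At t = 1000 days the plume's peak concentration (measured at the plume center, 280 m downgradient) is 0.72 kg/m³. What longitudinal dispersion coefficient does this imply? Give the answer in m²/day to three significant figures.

0.0766 m²/day

At the plume center C_max = M/(n_e·A·√(4πDt)), so D = M²/(4πt·(n_e·A·C_max)²).
n_e·A·C_max = 0.30 × 9.4 × 0.72 = 2.030 kg/m.
D = 63²/(4π × 1000 × 2.030²) = 0.0766 m²/day.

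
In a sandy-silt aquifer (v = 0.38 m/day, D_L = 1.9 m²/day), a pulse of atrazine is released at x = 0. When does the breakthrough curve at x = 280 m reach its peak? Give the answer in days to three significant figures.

For the 1D instantaneous-source solution, setting ∂C/∂t = 0 at fixed x gives v²t² + 2Dt − x² = 0, so t = (√(D² + v²x²) − D)/v².
√(D² + v²x²) = √(1.9² + 0.38² × 280²) = 106.4; v² = 0.1444.
t = (106.4 − 1.9)/0.1444 = 724 days (vs. the pure-advection estimate x/v = 737 d).

724 days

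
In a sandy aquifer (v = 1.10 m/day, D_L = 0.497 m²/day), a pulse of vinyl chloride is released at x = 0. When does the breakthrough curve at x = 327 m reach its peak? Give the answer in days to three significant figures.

For the 1D instantaneous-source solution, setting ∂C/∂t = 0 at fixed x gives v²t² + 2Dt − x² = 0, so t = (√(D² + v²x²) − D)/v².
√(D² + v²x²) = √(0.497² + 1.10² × 327²) = 359.7; v² = 1.21.
t = (359.7 − 0.497)/1.21 = 297 days (vs. the pure-advection estimate x/v = 297 d).

297 days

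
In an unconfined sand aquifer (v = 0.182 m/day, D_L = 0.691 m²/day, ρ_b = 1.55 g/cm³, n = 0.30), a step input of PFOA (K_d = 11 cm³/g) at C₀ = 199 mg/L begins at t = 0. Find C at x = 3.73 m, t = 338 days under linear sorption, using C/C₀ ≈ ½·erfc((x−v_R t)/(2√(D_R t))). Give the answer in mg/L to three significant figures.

Retardation factor R = 1 + ρ_b·K_d/n = 1 + 1.55 × 11/0.30 = 57.83.
Sorption retards both mechanisms: v_R = v/R = 0.003147 m/day, D_R = D/R = 0.01195 m²/day.
v_R·t = 0.003147 × 338 = 1.063686 m; 2√(D_R t) = 4.020 m; argument = (3.73 − 1.063686)/4.020 = 0.6633.
C = C₀ × ½·erfc(0.6633) = 199 × 0.1741 = 34.6 mg/L.

34.6 mg/L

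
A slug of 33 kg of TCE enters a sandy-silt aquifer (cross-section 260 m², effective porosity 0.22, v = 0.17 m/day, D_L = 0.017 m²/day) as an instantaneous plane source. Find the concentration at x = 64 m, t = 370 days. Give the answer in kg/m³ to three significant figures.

For an instantaneous plane source, C(x,t) = M/(n_e·A·√(4πDt)) · exp(−(x−vt)²/(4Dt)), with n_e·A the pore (flow) area.
Plume center vt = 0.17 × 370 = 62.9 m, so the well at 64 m is 1.1 m downgradient of the peak.
√(4πDt) = 8.891 m, giving peak height M/(n_e·A·√(4πDt)) = 33/(0.22 × 260 × 8.891) = 0.06489 kg/m³.
(x−vt)²/(4Dt) = (1.1)²/(4 × 0.017 × 370) = 0.04809; exp(−0.04809) = 0.9530.
C = 0.06489 × 0.9530 = 0.0618 kg/m³.

0.0618 kg/m³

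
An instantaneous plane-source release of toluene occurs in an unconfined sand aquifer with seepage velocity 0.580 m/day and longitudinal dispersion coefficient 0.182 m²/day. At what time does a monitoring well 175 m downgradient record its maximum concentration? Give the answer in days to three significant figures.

For the 1D instantaneous-source solution, setting ∂C/∂t = 0 at fixed x gives v²t² + 2Dt − x² = 0, so t = (√(D² + v²x²) − D)/v².
√(D² + v²x²) = √(0.182² + 0.580² × 175²) = 101.5; v² = 0.3364.
t = (101.5 − 0.182)/0.3364 = 301 days (vs. the pure-advection estimate x/v = 302 d).

301 days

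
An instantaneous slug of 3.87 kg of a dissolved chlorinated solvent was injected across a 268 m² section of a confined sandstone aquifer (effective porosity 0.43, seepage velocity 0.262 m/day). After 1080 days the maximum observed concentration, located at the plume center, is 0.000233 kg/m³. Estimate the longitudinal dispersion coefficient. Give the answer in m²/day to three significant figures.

At the plume center C_max = M/(n_e·A·√(4πDt)), so D = M²/(4πt·(n_e·A·C_max)²).
n_e·A·C_max = 0.43 × 268 × 0.000233 = 0.02685 kg/m.
D = 3.87²/(4π × 1080 × 0.02685²) = 1.53 m²/day.

1.53 m²/day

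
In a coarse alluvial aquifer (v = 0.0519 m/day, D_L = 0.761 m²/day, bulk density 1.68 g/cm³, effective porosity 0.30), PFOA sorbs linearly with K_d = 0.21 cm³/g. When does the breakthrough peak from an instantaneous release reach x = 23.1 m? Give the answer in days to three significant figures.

532 days

Retardation factor R = 1 + ρ_b·K_d/n = 1 + 1.68 × 0.21/0.30 = 2.176.
Sorption retards both mechanisms: v_R = v/R = 0.02385 m/day, D_R = D/R = 0.3497 m²/day.
Peak time from v_R²t² + 2D_R t − x² = 0: t = (√(D_R² + v_R²x²) − D_R)/v_R².
√(D_R² + v_R²x²) = √(0.3497² + 0.02385² × 23.1²) = 0.6525; v_R² = 0.0005688.
t = (0.6525 − 0.3497)/0.0005688 = 532 days.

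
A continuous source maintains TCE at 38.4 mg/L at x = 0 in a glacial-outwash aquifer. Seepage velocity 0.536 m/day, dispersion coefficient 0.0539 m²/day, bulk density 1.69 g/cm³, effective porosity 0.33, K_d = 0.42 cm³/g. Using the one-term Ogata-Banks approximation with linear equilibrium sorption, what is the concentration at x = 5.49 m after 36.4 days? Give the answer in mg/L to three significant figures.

28.2 mg/L

Retardation factor R = 1 + ρ_b·K_d/n = 1 + 1.69 × 0.42/0.33 = 3.151.
Sorption retards both mechanisms: v_R = v/R = 0.1701 m/day, D_R = D/R = 0.01711 m²/day.
v_R·t = 0.1701 × 36.4 = 6.19164 m; 2√(D_R t) = 1.578 m; argument = (5.49 − 6.19164)/1.578 = -0.4446.
C = C₀ × ½·erfc(-0.4446) = 38.4 × 0.7352 = 28.2 mg/L.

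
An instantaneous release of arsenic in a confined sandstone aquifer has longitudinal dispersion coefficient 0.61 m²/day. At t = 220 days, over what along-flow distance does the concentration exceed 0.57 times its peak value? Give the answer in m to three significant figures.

34.7 m

The plume is Gaussian with σ = √(2Dt) = √(2 × 0.61 × 220) = 16.38 m.
C/C_peak = exp(−Δx²/(2σ²)) = 0.57 ⇒ Δx = σ·√(−2 ln 0.57) = 16.38 × 1.060 = 17.36 m.
Width = 2Δx = 34.7 m.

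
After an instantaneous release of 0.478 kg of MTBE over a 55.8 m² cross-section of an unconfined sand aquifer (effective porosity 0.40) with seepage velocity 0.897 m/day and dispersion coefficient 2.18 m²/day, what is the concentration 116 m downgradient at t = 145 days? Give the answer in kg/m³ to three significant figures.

For an instantaneous plane source, C(x,t) = M/(n_e·A·√(4πDt)) · exp(−(x−vt)²/(4Dt)), with n_e·A the pore (flow) area.
Plume center vt = 0.897 × 145 = 130.065 m, so the well at 116 m is 14.065 m upgradient of the peak.
√(4πDt) = 63.03 m, giving peak height M/(n_e·A·√(4πDt)) = 0.478/(0.40 × 55.8 × 63.03) = 0.0003398 kg/m³.
(x−vt)²/(4Dt) = (-14.065)²/(4 × 2.18 × 145) = 0.1565; exp(−0.1565) = 0.8551.
C = 0.0003398 × 0.8551 = 0.000291 kg/m³.

0.000291 kg/m³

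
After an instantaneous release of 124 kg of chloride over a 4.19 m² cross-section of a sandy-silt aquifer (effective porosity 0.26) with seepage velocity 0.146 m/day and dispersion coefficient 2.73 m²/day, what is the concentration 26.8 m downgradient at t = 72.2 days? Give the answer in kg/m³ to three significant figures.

1.64 kg/m³

For an instantaneous plane source, C(x,t) = M/(n_e·A·√(4πDt)) · exp(−(x−vt)²/(4Dt)), with n_e·A the pore (flow) area.
Plume center vt = 0.146 × 72.2 = 10.5412 m, so the well at 26.8 m is 16.2588 m downgradient of the peak.
√(4πDt) = 49.77 m, giving peak height M/(n_e·A·√(4πDt)) = 124/(0.26 × 4.19 × 49.77) = 2.287 kg/m³.
(x−vt)²/(4Dt) = (16.2588)²/(4 × 2.73 × 72.2) = 0.3353; exp(−0.3353) = 0.7151.
C = 2.287 × 0.7151 = 1.64 kg/m³.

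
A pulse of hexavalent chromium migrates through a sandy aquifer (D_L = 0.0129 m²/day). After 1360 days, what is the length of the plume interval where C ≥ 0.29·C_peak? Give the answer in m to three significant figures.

18.6 m

The plume is Gaussian with σ = √(2Dt) = √(2 × 0.0129 × 1360) = 5.924 m.
C/C_peak = exp(−Δx²/(2σ²)) = 0.29 ⇒ Δx = σ·√(−2 ln 0.29) = 5.924 × 1.573 = 9.318 m.
Width = 2Δx = 18.6 m.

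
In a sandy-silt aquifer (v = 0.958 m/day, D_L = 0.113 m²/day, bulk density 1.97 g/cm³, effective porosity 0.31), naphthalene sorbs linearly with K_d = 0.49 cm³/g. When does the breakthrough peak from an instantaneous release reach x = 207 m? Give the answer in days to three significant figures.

Retardation factor R = 1 + ρ_b·K_d/n = 1 + 1.97 × 0.49/0.31 = 4.114.
Sorption retards both mechanisms: v_R = v/R = 0.2329 m/day, D_R = D/R = 0.02747 m²/day.
Peak time from v_R²t² + 2D_R t − x² = 0: t = (√(D_R² + v_R²x²) − D_R)/v_R².
√(D_R² + v_R²x²) = √(0.02747² + 0.2329² × 207²) = 48.21; v_R² = 0.05424.
t = (48.21 − 0.02747)/0.05424 = 888 days.

888 days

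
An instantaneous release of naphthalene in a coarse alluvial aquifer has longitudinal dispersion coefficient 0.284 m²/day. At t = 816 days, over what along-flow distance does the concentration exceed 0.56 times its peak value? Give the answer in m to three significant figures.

The plume is Gaussian with σ = √(2Dt) = √(2 × 0.284 × 816) = 21.53 m.
C/C_peak = exp(−Δx²/(2σ²)) = 0.56 ⇒ Δx = σ·√(−2 ln 0.56) = 21.53 × 1.077 = 23.19 m.
Width = 2Δx = 46.4 m.

46.4 m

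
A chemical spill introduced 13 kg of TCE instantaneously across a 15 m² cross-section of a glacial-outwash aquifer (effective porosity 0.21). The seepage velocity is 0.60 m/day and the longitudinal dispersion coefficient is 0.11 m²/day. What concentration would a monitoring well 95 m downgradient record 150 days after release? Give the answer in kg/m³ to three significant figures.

For an instantaneous plane source, C(x,t) = M/(n_e·A·√(4πDt)) · exp(−(x−vt)²/(4Dt)), with n_e·A the pore (flow) area.
Plume center vt = 0.60 × 150 = 90 m, so the well at 95 m is 5 m downgradient of the peak.
√(4πDt) = 14.40 m, giving peak height M/(n_e·A·√(4πDt)) = 13/(0.21 × 15 × 14.40) = 0.2866 kg/m³.
(x−vt)²/(4Dt) = (5)²/(4 × 0.11 × 150) = 0.3788; exp(−0.3788) = 0.6847.
C = 0.2866 × 0.6847 = 0.196 kg/m³.

0.196 kg/m³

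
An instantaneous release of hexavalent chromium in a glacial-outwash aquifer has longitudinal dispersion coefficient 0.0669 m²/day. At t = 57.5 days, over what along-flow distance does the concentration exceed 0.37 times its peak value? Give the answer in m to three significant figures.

The plume is Gaussian with σ = √(2Dt) = √(2 × 0.0669 × 57.5) = 2.774 m.
C/C_peak = exp(−Δx²/(2σ²)) = 0.37 ⇒ Δx = σ·√(−2 ln 0.37) = 2.774 × 1.410 = 3.911 m.
Width = 2Δx = 7.82 m.

7.82 m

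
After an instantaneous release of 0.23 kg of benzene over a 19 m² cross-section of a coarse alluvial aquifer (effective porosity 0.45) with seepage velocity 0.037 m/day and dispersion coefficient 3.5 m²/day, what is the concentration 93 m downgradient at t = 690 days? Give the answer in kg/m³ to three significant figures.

For an instantaneous plane source, C(x,t) = M/(n_e·A·√(4πDt)) · exp(−(x−vt)²/(4Dt)), with n_e·A the pore (flow) area.
Plume center vt = 0.037 × 690 = 25.53 m, so the well at 93 m is 67.47 m downgradient of the peak.
√(4πDt) = 174.2 m, giving peak height M/(n_e·A·√(4πDt)) = 0.23/(0.45 × 19 × 174.2) = 0.0001544 kg/m³.
(x−vt)²/(4Dt) = (67.47)²/(4 × 3.5 × 690) = 0.4712; exp(−0.4712) = 0.6243.
C = 0.0001544 × 0.6243 = 9.64e-05 kg/m³.

9.64e-05 kg/m³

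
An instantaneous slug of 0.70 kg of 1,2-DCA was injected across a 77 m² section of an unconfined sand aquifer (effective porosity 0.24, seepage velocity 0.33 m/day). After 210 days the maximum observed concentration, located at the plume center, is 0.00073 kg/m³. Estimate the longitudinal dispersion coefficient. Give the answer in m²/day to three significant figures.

At the plume center C_max = M/(n_e·A·√(4πDt)), so D = M²/(4πt·(n_e·A·C_max)²).
n_e·A·C_max = 0.24 × 77 × 0.00073 = 0.01349 kg/m.
D = 0.70²/(4π × 210 × 0.01349²) = 1.02 m²/day.

1.02 m²/day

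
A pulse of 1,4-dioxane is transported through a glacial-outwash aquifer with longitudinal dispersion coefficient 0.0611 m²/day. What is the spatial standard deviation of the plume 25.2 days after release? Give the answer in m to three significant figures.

1.75 m

Dispersive spreading gives a Gaussian with σ² = 2Dt; advection only shifts the center.
σ = √(2 × 0.0611 × 25.2) = 1.75 m.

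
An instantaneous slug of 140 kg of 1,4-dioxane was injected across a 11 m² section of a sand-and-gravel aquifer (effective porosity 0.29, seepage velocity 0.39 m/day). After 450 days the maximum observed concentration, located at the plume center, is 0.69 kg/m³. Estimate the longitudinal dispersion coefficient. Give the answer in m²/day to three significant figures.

0.715 m²/day

At the plume center C_max = M/(n_e·A·√(4πDt)), so D = M²/(4πt·(n_e·A·C_max)²).
n_e·A·C_max = 0.29 × 11 × 0.69 = 2.201 kg/m.
D = 140²/(4π × 450 × 2.201²) = 0.715 m²/day.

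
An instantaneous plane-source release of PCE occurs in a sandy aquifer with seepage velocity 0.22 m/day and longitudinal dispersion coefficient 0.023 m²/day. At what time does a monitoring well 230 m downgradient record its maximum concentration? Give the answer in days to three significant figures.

1040 days

For the 1D instantaneous-source solution, setting ∂C/∂t = 0 at fixed x gives v²t² + 2Dt − x² = 0, so t = (√(D² + v²x²) − D)/v².
√(D² + v²x²) = √(0.023² + 0.22² × 230²) = 50.60; v² = 0.0484.
t = (50.60 − 0.023)/0.0484 = 1040 days (vs. the pure-advection estimate x/v = 1050 d).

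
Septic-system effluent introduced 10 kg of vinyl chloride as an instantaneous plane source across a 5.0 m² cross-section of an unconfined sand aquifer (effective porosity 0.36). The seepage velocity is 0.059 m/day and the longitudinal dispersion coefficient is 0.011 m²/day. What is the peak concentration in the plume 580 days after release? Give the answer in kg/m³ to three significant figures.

The peak of an instantaneous 1D plume sits at x = vt; there the Gaussian factor is 1 and C_max = M/(n_e·A·√(4πDt)), where n_e·A is the pore area the mass is dissolved in.
√(4πDt) = √(4π × 0.011 × 580) = 8.954 m, so C_max = 10/(0.36 × 5.0 × 8.954) = 0.620 kg/m³.

0.620 kg/m³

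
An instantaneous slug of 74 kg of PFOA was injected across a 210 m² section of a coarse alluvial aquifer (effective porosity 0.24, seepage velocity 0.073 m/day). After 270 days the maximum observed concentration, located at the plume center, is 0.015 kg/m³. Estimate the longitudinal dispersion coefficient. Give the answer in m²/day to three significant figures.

At the plume center C_max = M/(n_e·A·√(4πDt)), so D = M²/(4πt·(n_e·A·C_max)²).
n_e·A·C_max = 0.24 × 210 × 0.015 = 0.7560 kg/m.
D = 74²/(4π × 270 × 0.7560²) = 2.82 m²/day.

2.82 m²/day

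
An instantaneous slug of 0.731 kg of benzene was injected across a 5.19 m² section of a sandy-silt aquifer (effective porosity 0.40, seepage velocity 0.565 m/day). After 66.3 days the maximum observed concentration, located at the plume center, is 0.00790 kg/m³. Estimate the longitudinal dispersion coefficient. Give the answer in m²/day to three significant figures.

At the plume center C_max = M/(n_e·A·√(4πDt)), so D = M²/(4πt·(n_e·A·C_max)²).
n_e·A·C_max = 0.40 × 5.19 × 0.00790 = 0.01640 kg/m.
D = 0.731²/(4π × 66.3 × 0.01640²) = 2.38 m²/day.

2.38 m²/day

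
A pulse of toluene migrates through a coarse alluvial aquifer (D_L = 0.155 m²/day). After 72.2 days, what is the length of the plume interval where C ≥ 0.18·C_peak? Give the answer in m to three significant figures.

The plume is Gaussian with σ = √(2Dt) = √(2 × 0.155 × 72.2) = 4.731 m.
C/C_peak = exp(−Δx²/(2σ²)) = 0.18 ⇒ Δx = σ·√(−2 ln 0.18) = 4.731 × 1.852 = 8.762 m.
Width = 2Δx = 17.5 m.

17.5 m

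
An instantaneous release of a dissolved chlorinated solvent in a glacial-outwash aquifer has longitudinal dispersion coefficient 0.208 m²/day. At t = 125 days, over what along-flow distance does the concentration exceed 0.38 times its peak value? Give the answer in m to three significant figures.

The plume is Gaussian with σ = √(2Dt) = √(2 × 0.208 × 125) = 7.211 m.
C/C_peak = exp(−Δx²/(2σ²)) = 0.38 ⇒ Δx = σ·√(−2 ln 0.38) = 7.211 × 1.391 = 10.03 m.
Width = 2Δx = 20.1 m.

20.1 m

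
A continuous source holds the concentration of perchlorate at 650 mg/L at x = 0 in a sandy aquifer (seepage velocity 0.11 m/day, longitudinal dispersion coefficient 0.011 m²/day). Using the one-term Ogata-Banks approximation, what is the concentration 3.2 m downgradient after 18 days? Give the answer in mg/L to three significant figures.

17.1 mg/L

For a continuous step input, C/C₀ ≈ ½·erfc((x−vt)/(2√(Dt))).
vt = 0.11 × 18 = 1.98 m and 2√(Dt) = 2√(0.011 × 18) = 0.8899 m.
Argument (x−vt)/(2√(Dt)) = (3.2 − 1.98)/0.8899 = 1.371; ½·erfc(1.371) = 0.02626.
C = 650 × 0.02626 = 17.1 mg/L.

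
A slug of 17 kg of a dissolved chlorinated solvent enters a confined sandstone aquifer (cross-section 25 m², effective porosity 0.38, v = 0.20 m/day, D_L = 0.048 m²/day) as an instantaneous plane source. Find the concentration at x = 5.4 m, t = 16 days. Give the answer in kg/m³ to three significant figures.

0.119 kg/m³

For an instantaneous plane source, C(x,t) = M/(n_e·A·√(4πDt)) · exp(−(x−vt)²/(4Dt)), with n_e·A the pore (flow) area.
Plume center vt = 0.20 × 16 = 3.2 m, so the well at 5.4 m is 2.2 m downgradient of the peak.
√(4πDt) = 3.107 m, giving peak height M/(n_e·A·√(4πDt)) = 17/(0.38 × 25 × 3.107) = 0.5759 kg/m³.
(x−vt)²/(4Dt) = (2.2)²/(4 × 0.048 × 16) = 1.576; exp(−1.576) = 0.2068.
C = 0.5759 × 0.2068 = 0.119 kg/m³.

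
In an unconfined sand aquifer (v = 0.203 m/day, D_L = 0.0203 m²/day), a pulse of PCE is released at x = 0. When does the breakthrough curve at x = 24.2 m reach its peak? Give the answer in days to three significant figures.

119 days

For the 1D instantaneous-source solution, setting ∂C/∂t = 0 at fixed x gives v²t² + 2Dt − x² = 0, so t = (√(D² + v²x²) − D)/v².
√(D² + v²x²) = √(0.0203² + 0.203² × 24.2²) = 4.913; v² = 0.041209.
t = (4.913 − 0.0203)/0.041209 = 119 days (vs. the pure-advection estimate x/v = 119 d).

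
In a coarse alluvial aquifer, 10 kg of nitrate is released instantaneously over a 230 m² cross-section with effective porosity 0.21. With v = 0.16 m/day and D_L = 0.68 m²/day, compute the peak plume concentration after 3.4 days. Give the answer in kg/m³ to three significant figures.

0.0384 kg/m³

The peak of an instantaneous 1D plume sits at x = vt; there the Gaussian factor is 1 and C_max = M/(n_e·A·√(4πDt)), where n_e·A is the pore area the mass is dissolved in.
√(4πDt) = √(4π × 0.68 × 3.4) = 5.390 m, so C_max = 10/(0.21 × 230 × 5.390) = 0.0384 kg/m³.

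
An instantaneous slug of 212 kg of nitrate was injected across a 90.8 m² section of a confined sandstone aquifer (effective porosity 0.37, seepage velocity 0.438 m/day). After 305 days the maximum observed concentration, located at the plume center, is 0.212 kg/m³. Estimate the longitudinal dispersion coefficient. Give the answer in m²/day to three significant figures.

At the plume center C_max = M/(n_e·A·√(4πDt)), so D = M²/(4πt·(n_e·A·C_max)²).
n_e·A·C_max = 0.37 × 90.8 × 0.212 = 7.122 kg/m.
D = 212²/(4π × 305 × 7.122²) = 0.231 m²/day.

0.231 m²/day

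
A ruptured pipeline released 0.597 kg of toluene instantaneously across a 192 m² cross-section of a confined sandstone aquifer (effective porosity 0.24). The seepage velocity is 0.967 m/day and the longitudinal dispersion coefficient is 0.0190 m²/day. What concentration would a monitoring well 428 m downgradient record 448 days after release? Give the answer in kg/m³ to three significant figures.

For an instantaneous plane source, C(x,t) = M/(n_e·A·√(4πDt)) · exp(−(x−vt)²/(4Dt)), with n_e·A the pore (flow) area.
Plume center vt = 0.967 × 448 = 433.216 m, so the well at 428 m is 5.216 m upgradient of the peak.
√(4πDt) = 10.34 m, giving peak height M/(n_e·A·√(4πDt)) = 0.597/(0.24 × 192 × 10.34) = 0.001253 kg/m³.
(x−vt)²/(4Dt) = (-5.216)²/(4 × 0.0190 × 448) = 0.7991; exp(−0.7991) = 0.4497.
C = 0.001253 × 0.4497 = 0.000563 kg/m³.

0.000563 kg/m³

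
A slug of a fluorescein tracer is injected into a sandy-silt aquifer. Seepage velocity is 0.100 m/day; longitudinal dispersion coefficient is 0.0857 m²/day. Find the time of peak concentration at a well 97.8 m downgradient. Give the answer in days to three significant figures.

For the 1D instantaneous-source solution, setting ∂C/∂t = 0 at fixed x gives v²t² + 2Dt − x² = 0, so t = (√(D² + v²x²) − D)/v².
√(D² + v²x²) = √(0.0857² + 0.100² × 97.8²) = 9.780; v² = 0.01.
t = (9.780 − 0.0857)/0.01 = 969 days (vs. the pure-advection estimate x/v = 978 d).

969 days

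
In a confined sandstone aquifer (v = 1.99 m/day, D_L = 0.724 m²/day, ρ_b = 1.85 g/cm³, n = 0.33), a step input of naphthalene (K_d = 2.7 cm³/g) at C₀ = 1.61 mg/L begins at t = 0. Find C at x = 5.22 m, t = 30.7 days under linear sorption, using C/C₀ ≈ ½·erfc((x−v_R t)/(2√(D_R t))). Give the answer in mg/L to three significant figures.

0.312 mg/L

Retardation factor R = 1 + ρ_b·K_d/n = 1 + 1.85 × 2.7/0.33 = 16.14.
Sorption retards both mechanisms: v_R = v/R = 0.1233 m/day, D_R = D/R = 0.04486 m²/day.
v_R·t = 0.1233 × 30.7 = 3.78531 m; 2√(D_R t) = 2.347 m; argument = (5.22 − 3.78531)/2.347 = 0.6113.
C = C₀ × ½·erfc(0.6113) = 1.61 × 0.1937 = 0.312 mg/L.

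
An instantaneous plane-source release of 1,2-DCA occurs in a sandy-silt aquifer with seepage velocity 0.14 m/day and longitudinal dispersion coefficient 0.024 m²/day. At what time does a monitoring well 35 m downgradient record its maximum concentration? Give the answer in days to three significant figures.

249 days

For the 1D instantaneous-source solution, setting ∂C/∂t = 0 at fixed x gives v²t² + 2Dt − x² = 0, so t = (√(D² + v²x²) − D)/v².
√(D² + v²x²) = √(0.024² + 0.14² × 35²) = 4.900; v² = 0.0196.
t = (4.900 − 0.024)/0.0196 = 249 days (vs. the pure-advection estimate x/v = 250 d).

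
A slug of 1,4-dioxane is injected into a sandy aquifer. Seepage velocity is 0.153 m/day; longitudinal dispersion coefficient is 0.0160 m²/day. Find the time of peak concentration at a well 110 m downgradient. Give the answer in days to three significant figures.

For the 1D instantaneous-source solution, setting ∂C/∂t = 0 at fixed x gives v²t² + 2Dt − x² = 0, so t = (√(D² + v²x²) − D)/v².
√(D² + v²x²) = √(0.0160² + 0.153² × 110²) = 16.83; v² = 0.023409.
t = (16.83 − 0.0160)/0.023409 = 718 days (vs. the pure-advection estimate x/v = 719 d).

718 days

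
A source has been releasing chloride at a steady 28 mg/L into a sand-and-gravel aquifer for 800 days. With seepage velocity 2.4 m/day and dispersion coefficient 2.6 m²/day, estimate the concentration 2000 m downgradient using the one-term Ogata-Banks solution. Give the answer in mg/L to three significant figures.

For a continuous step input, C/C₀ ≈ ½·erfc((x−vt)/(2√(Dt))).
vt = 2.4 × 800 = 1920 m and 2√(Dt) = 2√(2.6 × 800) = 91.21 m.
Argument (x−vt)/(2√(Dt)) = (2000 − 1920)/91.21 = 0.8771; ½·erfc(0.8771) = 0.1074.
C = 28 × 0.1074 = 3.01 mg/L.

3.01 mg/L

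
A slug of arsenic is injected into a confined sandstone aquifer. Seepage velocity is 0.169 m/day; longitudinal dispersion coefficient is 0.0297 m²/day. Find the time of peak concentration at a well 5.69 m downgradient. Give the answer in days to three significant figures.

For the 1D instantaneous-source solution, setting ∂C/∂t = 0 at fixed x gives v²t² + 2Dt − x² = 0, so t = (√(D² + v²x²) − D)/v².
√(D² + v²x²) = √(0.0297² + 0.169² × 5.69²) = 0.9621; v² = 0.028561.
t = (0.9621 − 0.0297)/0.028561 = 32.6 days (vs. the pure-advection estimate x/v = 33.7 d).

32.6 days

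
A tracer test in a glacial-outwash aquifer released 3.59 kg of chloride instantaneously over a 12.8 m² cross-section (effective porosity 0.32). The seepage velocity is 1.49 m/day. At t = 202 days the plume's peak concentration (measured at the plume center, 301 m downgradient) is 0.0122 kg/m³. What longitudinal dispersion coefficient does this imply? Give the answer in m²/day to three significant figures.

2.03 m²/day

At the plume center C_max = M/(n_e·A·√(4πDt)), so D = M²/(4πt·(n_e·A·C_max)²).
n_e·A·C_max = 0.32 × 12.8 × 0.0122 = 0.04997 kg/m.
D = 3.59²/(4π × 202 × 0.04997²) = 2.03 m²/day.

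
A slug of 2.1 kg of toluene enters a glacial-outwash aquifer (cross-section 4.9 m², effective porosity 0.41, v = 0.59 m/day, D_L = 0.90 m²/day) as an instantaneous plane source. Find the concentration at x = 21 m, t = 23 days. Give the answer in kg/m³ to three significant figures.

For an instantaneous plane source, C(x,t) = M/(n_e·A·√(4πDt)) · exp(−(x−vt)²/(4Dt)), with n_e·A the pore (flow) area.
Plume center vt = 0.59 × 23 = 13.57 m, so the well at 21 m is 7.43 m downgradient of the peak.
√(4πDt) = 16.13 m, giving peak height M/(n_e·A·√(4πDt)) = 2.1/(0.41 × 4.9 × 16.13) = 0.06480 kg/m³.
(x−vt)²/(4Dt) = (7.43)²/(4 × 0.90 × 23) = 0.6667; exp(−0.6667) = 0.5134.
C = 0.06480 × 0.5134 = 0.0333 kg/m³.

0.0333 kg/m³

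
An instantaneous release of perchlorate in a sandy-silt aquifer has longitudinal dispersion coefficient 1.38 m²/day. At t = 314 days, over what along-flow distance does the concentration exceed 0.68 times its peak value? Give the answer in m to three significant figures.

51.7 m

The plume is Gaussian with σ = √(2Dt) = √(2 × 1.38 × 314) = 29.44 m.
C/C_peak = exp(−Δx²/(2σ²)) = 0.68 ⇒ Δx = σ·√(−2 ln 0.68) = 29.44 × 0.8783 = 25.86 m.
Width = 2Δx = 51.7 m.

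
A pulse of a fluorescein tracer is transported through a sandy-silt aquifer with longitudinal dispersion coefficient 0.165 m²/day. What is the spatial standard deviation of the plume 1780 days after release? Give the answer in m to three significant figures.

Dispersive spreading gives a Gaussian with σ² = 2Dt; advection only shifts the center.
σ = √(2 × 0.165 × 1780) = 24.2 m.

24.2 m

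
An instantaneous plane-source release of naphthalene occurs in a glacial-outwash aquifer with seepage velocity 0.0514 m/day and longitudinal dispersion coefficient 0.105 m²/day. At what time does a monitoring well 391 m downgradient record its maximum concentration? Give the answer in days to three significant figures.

7570 days

For the 1D instantaneous-source solution, setting ∂C/∂t = 0 at fixed x gives v²t² + 2Dt − x² = 0, so t = (√(D² + v²x²) − D)/v².
√(D² + v²x²) = √(0.105² + 0.0514² × 391²) = 20.10; v² = 0.00264196.
t = (20.10 − 0.105)/0.00264196 = 7570 days (vs. the pure-advection estimate x/v = 7610 d).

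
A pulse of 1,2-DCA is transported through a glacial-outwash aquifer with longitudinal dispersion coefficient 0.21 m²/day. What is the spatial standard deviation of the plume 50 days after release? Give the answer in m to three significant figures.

4.58 m

Dispersive spreading gives a Gaussian with σ² = 2Dt; advection only shifts the center.
σ = √(2 × 0.21 × 50) = 4.58 m.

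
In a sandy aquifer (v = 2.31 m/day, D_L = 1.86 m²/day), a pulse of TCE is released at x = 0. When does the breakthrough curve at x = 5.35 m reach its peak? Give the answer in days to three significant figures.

1.99 days

For the 1D instantaneous-source solution, setting ∂C/∂t = 0 at fixed x gives v²t² + 2Dt − x² = 0, so t = (√(D² + v²x²) − D)/v².
√(D² + v²x²) = √(1.86² + 2.31² × 5.35²) = 12.50; v² = 5.3361.
t = (12.50 − 1.86)/5.3361 = 1.99 days (vs. the pure-advection estimate x/v = 2.32 d).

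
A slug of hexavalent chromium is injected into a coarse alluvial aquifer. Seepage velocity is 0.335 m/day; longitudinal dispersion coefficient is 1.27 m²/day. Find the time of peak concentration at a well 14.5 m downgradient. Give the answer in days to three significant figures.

33.4 days

For the 1D instantaneous-source solution, setting ∂C/∂t = 0 at fixed x gives v²t² + 2Dt − x² = 0, so t = (√(D² + v²x²) − D)/v².
√(D² + v²x²) = √(1.27² + 0.335² × 14.5²) = 5.021; v² = 0.112225.
t = (5.021 − 1.27)/0.112225 = 33.4 days (vs. the pure-advection estimate x/v = 43.3 d).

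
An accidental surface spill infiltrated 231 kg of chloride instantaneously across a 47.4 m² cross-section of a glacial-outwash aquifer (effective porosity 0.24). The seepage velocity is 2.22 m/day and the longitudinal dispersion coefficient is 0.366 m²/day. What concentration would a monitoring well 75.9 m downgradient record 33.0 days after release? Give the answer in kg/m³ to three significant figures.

For an instantaneous plane source, C(x,t) = M/(n_e·A·√(4πDt)) · exp(−(x−vt)²/(4Dt)), with n_e·A the pore (flow) area.
Plume center vt = 2.22 × 33.0 = 73.26 m, so the well at 75.9 m is 2.64 m downgradient of the peak.
√(4πDt) = 12.32 m, giving peak height M/(n_e·A·√(4πDt)) = 231/(0.24 × 47.4 × 12.32) = 1.648 kg/m³.
(x−vt)²/(4Dt) = (2.64)²/(4 × 0.366 × 33.0) = 0.1443; exp(−0.1443) = 0.8656.
C = 1.648 × 0.8656 = 1.43 kg/m³.

1.43 kg/m³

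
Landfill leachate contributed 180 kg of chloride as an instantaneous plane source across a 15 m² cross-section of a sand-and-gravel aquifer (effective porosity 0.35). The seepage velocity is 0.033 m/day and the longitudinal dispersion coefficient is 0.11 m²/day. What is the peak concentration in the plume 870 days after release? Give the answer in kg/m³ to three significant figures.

0.989 kg/m³

The peak of an instantaneous 1D plume sits at x = vt; there the Gaussian factor is 1 and C_max = M/(n_e·A·√(4πDt)), where n_e·A is the pore area the mass is dissolved in.
√(4πDt) = √(4π × 0.11 × 870) = 34.68 m, so C_max = 180/(0.35 × 15 × 34.68) = 0.989 kg/m³.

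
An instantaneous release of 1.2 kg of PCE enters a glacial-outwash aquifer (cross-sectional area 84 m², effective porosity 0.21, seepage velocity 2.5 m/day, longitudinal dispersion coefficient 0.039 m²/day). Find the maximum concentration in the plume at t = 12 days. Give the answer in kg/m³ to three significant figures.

0.0281 kg/m³

The peak of an instantaneous 1D plume sits at x = vt; there the Gaussian factor is 1 and C_max = M/(n_e·A·√(4πDt)), where n_e·A is the pore area the mass is dissolved in.
√(4πDt) = √(4π × 0.039 × 12) = 2.425 m, so C_max = 1.2/(0.21 × 84 × 2.425) = 0.0281 kg/m³.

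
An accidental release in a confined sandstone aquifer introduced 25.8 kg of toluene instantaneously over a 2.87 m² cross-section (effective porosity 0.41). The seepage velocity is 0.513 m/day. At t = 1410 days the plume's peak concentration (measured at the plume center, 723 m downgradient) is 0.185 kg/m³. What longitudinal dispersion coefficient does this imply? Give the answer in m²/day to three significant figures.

0.793 m²/day

At the plume center C_max = M/(n_e·A·√(4πDt)), so D = M²/(4πt·(n_e·A·C_max)²).
n_e·A·C_max = 0.41 × 2.87 × 0.185 = 0.2177 kg/m.
D = 25.8²/(4π × 1410 × 0.2177²) = 0.793 m²/day.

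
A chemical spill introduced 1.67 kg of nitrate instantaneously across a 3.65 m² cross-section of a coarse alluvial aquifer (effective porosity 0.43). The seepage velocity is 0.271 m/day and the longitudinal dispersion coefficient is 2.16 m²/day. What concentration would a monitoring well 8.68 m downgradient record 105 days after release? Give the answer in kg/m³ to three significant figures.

0.0130 kg/m³

For an instantaneous plane source, C(x,t) = M/(n_e·A·√(4πDt)) · exp(−(x−vt)²/(4Dt)), with n_e·A the pore (flow) area.
Plume center vt = 0.271 × 105 = 28.455 m, so the well at 8.68 m is 19.775 m upgradient of the peak.
√(4πDt) = 53.39 m, giving peak height M/(n_e·A·√(4πDt)) = 1.67/(0.43 × 3.65 × 53.39) = 0.01993 kg/m³.
(x−vt)²/(4Dt) = (-19.775)²/(4 × 2.16 × 105) = 0.4311; exp(−0.4311) = 0.6498.
C = 0.01993 × 0.6498 = 0.0130 kg/m³.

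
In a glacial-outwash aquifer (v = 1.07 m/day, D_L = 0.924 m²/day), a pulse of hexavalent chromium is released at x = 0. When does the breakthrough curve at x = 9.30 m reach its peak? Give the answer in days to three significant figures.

7.92 days

For the 1D instantaneous-source solution, setting ∂C/∂t = 0 at fixed x gives v²t² + 2Dt − x² = 0, so t = (√(D² + v²x²) − D)/v².
√(D² + v²x²) = √(0.924² + 1.07² × 9.30²) = 9.994; v² = 1.1449.
t = (9.994 − 0.924)/1.1449 = 7.92 days (vs. the pure-advection estimate x/v = 8.69 d).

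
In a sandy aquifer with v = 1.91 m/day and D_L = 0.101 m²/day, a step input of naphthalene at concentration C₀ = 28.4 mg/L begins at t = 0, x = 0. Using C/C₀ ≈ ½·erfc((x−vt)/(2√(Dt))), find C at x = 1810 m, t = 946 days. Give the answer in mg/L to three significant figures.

11.6 mg/L

For a continuous step input, C/C₀ ≈ ½·erfc((x−vt)/(2√(Dt))).
vt = 1.91 × 946 = 1806.86 m and 2√(Dt) = 2√(0.101 × 946) = 19.55 m.
Argument (x−vt)/(2√(Dt)) = (1810 − 1806.86)/19.55 = 0.1606; ½·erfc(0.1606) = 0.4102.
C = 28.4 × 0.4102 = 11.6 mg/L.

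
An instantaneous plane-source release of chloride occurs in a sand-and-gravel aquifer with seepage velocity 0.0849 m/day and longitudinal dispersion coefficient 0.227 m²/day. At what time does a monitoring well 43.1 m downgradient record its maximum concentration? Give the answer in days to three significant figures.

For the 1D instantaneous-source solution, setting ∂C/∂t = 0 at fixed x gives v²t² + 2Dt − x² = 0, so t = (√(D² + v²x²) − D)/v².
√(D² + v²x²) = √(0.227² + 0.0849² × 43.1²) = 3.666; v² = 0.00720801.
t = (3.666 − 0.227)/0.00720801 = 477 days (vs. the pure-advection estimate x/v = 508 d).

477 days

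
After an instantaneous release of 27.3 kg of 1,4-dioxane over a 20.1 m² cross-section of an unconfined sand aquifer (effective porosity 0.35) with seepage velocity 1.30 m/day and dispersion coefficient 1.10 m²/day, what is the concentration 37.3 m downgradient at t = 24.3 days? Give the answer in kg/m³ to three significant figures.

For an instantaneous plane source, C(x,t) = M/(n_e·A·√(4πDt)) · exp(−(x−vt)²/(4Dt)), with n_e·A the pore (flow) area.
Plume center vt = 1.30 × 24.3 = 31.59 m, so the well at 37.3 m is 5.71 m downgradient of the peak.
√(4πDt) = 18.33 m, giving peak height M/(n_e·A·√(4πDt)) = 27.3/(0.35 × 20.1 × 18.33) = 0.2117 kg/m³.
(x−vt)²/(4Dt) = (5.71)²/(4 × 1.10 × 24.3) = 0.3049; exp(−0.3049) = 0.7372.
C = 0.2117 × 0.7372 = 0.156 kg/m³.

0.156 kg/m³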